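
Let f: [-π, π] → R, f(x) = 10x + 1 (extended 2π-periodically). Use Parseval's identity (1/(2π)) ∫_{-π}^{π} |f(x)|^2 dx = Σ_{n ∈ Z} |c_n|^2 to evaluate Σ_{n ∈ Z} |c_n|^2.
Σ |c_n|^2 = 100π^2/3 + 1

Expand and integrate term by term over [-π, π]:
  ∫ (10x)^2 dx = 100·(2π^3/3); ∫ 2·10·(1)·x dx = 0 (odd integrand); ∫ 1^2 dx = 1·2π.
So (1/(2π)) ∫_{-π}^{π} (10x + 1)^2 dx = 100π^2/3 + 1 = 100π^2/3 + 1.
Parseval ⇒ Σ |c_n|^2 = 100π^2/3 + 1.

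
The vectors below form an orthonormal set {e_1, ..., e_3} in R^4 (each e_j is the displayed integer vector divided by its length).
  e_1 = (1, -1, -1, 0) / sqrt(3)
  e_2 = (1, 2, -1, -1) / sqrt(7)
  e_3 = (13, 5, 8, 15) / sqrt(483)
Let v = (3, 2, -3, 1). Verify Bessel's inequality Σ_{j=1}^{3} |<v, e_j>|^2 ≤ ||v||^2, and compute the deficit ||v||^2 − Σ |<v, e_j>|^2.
Σ |<v, e_j>|^2 = 465/23; ||v||^2 = 23; deficit = 64/23

Write each e_j = u_j / sqrt(<u_j, u_j>) where u_j is the displayed integer vector. Then <v, e_j> = <v, u_j> / sqrt(<u_j, u_j>), so |<v, e_j>|^2 = <v, u_j>^2 / <u_j, u_j>.
Coefficients: <v, e_1> = 4/sqrt(3), <v, e_2> = 9/sqrt(7), <v, e_3> = 40/sqrt(483).
Square and sum: Σ |<v, e_j>|^2 = 465/23.
Compute ||v||^2 = v·v = 23.
Deficit = 23 − 465/23 = 64/23 ≥ 0, confirming Bessel's inequality. (The deficit equals ||v − Σ <v,e_j> e_j||^2, the squared distance from v to span{e_j}.)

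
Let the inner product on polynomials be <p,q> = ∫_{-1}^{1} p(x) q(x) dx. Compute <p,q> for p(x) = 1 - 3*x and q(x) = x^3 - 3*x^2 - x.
<p,q> = -6/5

Expand the product: p(x)·q(x) = -3*x^4 + 10*x^3 - x.
∫_{-1}^{1} of each monomial x^k gives [2/(k+1) if k even, 0 if k odd]. Integrating term-by-term (or equivalently evaluating the antiderivative F(x) = -3*x^5/5 + 5*x^4/2 - x^2/2 at the endpoints):
  F(1) − F(−1) = 7/5 − (13/5) = -6/5.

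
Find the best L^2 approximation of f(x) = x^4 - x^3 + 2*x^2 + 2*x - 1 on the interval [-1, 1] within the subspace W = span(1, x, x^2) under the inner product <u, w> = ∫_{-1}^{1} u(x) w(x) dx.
g(x) = 20*x^2/7 + 7*x/5 - 38/35

The best approximation g ∈ W is the orthogonal projection of f onto W. Writing g = a_0 + a_1 x + a_2 x^2, the coefficients solve the normal equations G · a = b where
  G_{ij} = <φ_i, φ_j> and b_i = <f, φ_i>, with φ_0 = 1, φ_1 = x, φ_2 = x^2.
G =
  [2, 0, 2/3]
  [0, 2/3, 0]
  [2/3, 0, 2/5],
b = (-4/15, 14/15, 44/105).
Solving gives a_0 = -38/35, a_1 = 7/5, a_2 = 20/7, so
  g(x) = 20*x^2/7 + 7*x/5 - 38/35.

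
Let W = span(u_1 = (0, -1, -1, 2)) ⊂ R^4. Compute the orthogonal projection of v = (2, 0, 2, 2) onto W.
proj_W(v) = (0, -1/3, -1/3, 2/3)

Set up U = [u_1 | ... | u_1] ∈ R^(4×1). The projector onto W = col(U) is P = U (U^T U)^(-1) U^T.
Compute U^T U =
  [6],
and U^T v = (2).
Solve U^T U · c = U^T v for the coefficients: c = (1/3). The projection is proj_W(v) = U c.
Check: (v - proj_W(v)) · u_1 = 0  (should be 0).
Result: proj_W(v) = (0, -1/3, -1/3, 2/3).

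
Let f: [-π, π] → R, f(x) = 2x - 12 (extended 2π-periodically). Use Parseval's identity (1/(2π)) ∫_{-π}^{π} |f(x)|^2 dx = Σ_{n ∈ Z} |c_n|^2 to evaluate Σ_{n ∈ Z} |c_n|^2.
Σ |c_n|^2 = 4π^2/3 + 144

Expand and integrate term by term over [-π, π]:
  ∫ (2x)^2 dx = 4·(2π^3/3); ∫ 2·2·(-12)·x dx = 0 (odd integrand); ∫ (-12)^2 dx = 144·2π.
So (1/(2π)) ∫_{-π}^{π} (2x - 12)^2 dx = 4π^2/3 + 144 = 4π^2/3 + 144.
Parseval ⇒ Σ |c_n|^2 = 4π^2/3 + 144.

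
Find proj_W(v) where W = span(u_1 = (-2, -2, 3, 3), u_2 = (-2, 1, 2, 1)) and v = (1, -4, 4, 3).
proj_W(v) = (-96/139, -597/139, 311/139, 478/139)

Set up U = [u_1 | ... | u_2] ∈ R^(4×2). The projector onto W = col(U) is P = U (U^T U)^(-1) U^T.
Compute U^T U =
  [26, 11]
  [11, 10],
and U^T v = (27, 5).
Solve U^T U · c = U^T v for the coefficients: c = (215/139, -167/139). The projection is proj_W(v) = U c.
Check: (v - proj_W(v)) · u_1 = 0  (should be 0).
Check: (v - proj_W(v)) · u_2 = 0  (should be 0).
Result: proj_W(v) = (-96/139, -597/139, 311/139, 478/139).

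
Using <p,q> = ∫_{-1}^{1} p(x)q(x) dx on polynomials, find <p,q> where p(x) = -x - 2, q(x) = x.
<p,q> = -2/3

Expand the product: p(x)·q(x) = -x^2 - 2*x.
∫_{-1}^{1} of each monomial x^k gives [2/(k+1) if k even, 0 if k odd]. Integrating term-by-term (or equivalently evaluating the antiderivative F(x) = -x^3/3 - x^2 at the endpoints):
  F(1) − F(−1) = -4/3 − (-2/3) = -2/3.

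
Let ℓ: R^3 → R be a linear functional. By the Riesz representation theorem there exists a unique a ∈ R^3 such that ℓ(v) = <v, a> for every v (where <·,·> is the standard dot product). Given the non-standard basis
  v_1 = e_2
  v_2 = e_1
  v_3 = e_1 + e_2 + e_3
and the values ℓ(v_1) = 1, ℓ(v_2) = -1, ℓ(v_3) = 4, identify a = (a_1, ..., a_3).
a = (-1, 1, 4)

Write a = (a_1, ..., a_3) in the standard basis. For each basis vector v_i, ℓ(v_i) = <v_i, a> is a linear equation in the a_j's. Collect the n equations into a matrix system V a = ℓ, where row i of V is v_i (expressed in the standard basis). Since V is invertible (lower-triangular with 1s on the diagonal, up to permutation), solve by back-substitution:
  V =
[[0, 1, 0],
 [1, 0, 0],
 [1, 1, 1]]
  V a = (1, -1, 4)
Solving gives a = (-1, 1, 4).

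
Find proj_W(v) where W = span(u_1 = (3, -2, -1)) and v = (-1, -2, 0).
proj_W(v) = (3/14, -1/7, -1/14)

Set up U = [u_1 | ... | u_1] ∈ R^(3×1). The projector onto W = col(U) is P = U (U^T U)^(-1) U^T.
Compute U^T U =
  [14],
and U^T v = (1).
Solve U^T U · c = U^T v for the coefficients: c = (1/14). The projection is proj_W(v) = U c.
Check: (v - proj_W(v)) · u_1 = 0  (should be 0).
Result: proj_W(v) = (3/14, -1/7, -1/14).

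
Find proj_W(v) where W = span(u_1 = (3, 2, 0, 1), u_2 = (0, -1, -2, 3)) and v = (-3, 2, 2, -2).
proj_W(v) = (-86/65, -11/195, 322/195, -569/195)

Set up U = [u_1 | ... | u_2] ∈ R^(4×2). The projector onto W = col(U) is P = U (U^T U)^(-1) U^T.
Compute U^T U =
  [14, 1]
  [1, 14],
and U^T v = (-7, -12).
Solve U^T U · c = U^T v for the coefficients: c = (-86/195, -161/195). The projection is proj_W(v) = U c.
Check: (v - proj_W(v)) · u_1 = 0  (should be 0).
Check: (v - proj_W(v)) · u_2 = 0  (should be 0).
Result: proj_W(v) = (-86/65, -11/195, 322/195, -569/195).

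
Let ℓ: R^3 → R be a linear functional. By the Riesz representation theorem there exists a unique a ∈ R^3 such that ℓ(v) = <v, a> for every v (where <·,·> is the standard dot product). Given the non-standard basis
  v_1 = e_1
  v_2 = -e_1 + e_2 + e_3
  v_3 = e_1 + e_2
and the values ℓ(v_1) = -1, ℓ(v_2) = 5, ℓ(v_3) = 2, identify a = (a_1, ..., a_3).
a = (-1, 3, 1)

Write a = (a_1, ..., a_3) in the standard basis. For each basis vector v_i, ℓ(v_i) = <v_i, a> is a linear equation in the a_j's. Collect the n equations into a matrix system V a = ℓ, where row i of V is v_i (expressed in the standard basis). Since V is invertible (lower-triangular with 1s on the diagonal, up to permutation), solve by back-substitution:
  V =
[[1, 0, 0],
 [-1, 1, 1],
 [1, 1, 0]]
  V a = (-1, 5, 2)
Solving gives a = (-1, 3, 1).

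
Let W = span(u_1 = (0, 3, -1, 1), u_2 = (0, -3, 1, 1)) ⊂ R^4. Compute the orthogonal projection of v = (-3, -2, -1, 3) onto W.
proj_W(v) = (0, -3/2, 1/2, 3)

Set up U = [u_1 | ... | u_2] ∈ R^(4×2). The projector onto W = col(U) is P = U (U^T U)^(-1) U^T.
Compute U^T U =
  [11, -9]
  [-9, 11],
and U^T v = (-2, 8).
Solve U^T U · c = U^T v for the coefficients: c = (5/4, 7/4). The projection is proj_W(v) = U c.
Check: (v - proj_W(v)) · u_1 = 0  (should be 0).
Check: (v - proj_W(v)) · u_2 = 0  (should be 0).
Result: proj_W(v) = (0, -3/2, 1/2, 3).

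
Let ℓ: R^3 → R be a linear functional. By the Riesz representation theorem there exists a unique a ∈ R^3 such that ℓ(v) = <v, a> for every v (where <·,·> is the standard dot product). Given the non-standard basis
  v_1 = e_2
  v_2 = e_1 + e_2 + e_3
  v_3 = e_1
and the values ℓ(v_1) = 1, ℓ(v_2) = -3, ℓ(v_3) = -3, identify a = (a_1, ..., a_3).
a = (-3, 1, -1)

Write a = (a_1, ..., a_3) in the standard basis. For each basis vector v_i, ℓ(v_i) = <v_i, a> is a linear equation in the a_j's. Collect the n equations into a matrix system V a = ℓ, where row i of V is v_i (expressed in the standard basis). Since V is invertible (lower-triangular with 1s on the diagonal, up to permutation), solve by back-substitution:
  V =
[[0, 1, 0],
 [1, 1, 1],
 [1, 0, 0]]
  V a = (1, -3, -3)
Solving gives a = (-3, 1, -1).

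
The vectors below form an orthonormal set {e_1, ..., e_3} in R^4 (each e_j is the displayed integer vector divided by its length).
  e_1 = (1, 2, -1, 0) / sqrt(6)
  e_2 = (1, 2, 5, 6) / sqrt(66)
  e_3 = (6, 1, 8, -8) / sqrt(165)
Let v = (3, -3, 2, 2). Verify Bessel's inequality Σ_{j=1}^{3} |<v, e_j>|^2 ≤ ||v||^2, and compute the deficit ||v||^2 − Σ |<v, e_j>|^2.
Σ |<v, e_j>|^2 = 11; ||v||^2 = 26; deficit = 15

Write each e_j = u_j / sqrt(<u_j, u_j>) where u_j is the displayed integer vector. Then <v, e_j> = <v, u_j> / sqrt(<u_j, u_j>), so |<v, e_j>|^2 = <v, u_j>^2 / <u_j, u_j>.
Coefficients: <v, e_1> = -5/sqrt(6), <v, e_2> = 19/sqrt(66), <v, e_3> = 15/sqrt(165).
Square and sum: Σ |<v, e_j>|^2 = 11.
Compute ||v||^2 = v·v = 26.
Deficit = 26 − 11 = 15 ≥ 0, confirming Bessel's inequality. (The deficit equals ||v − Σ <v,e_j> e_j||^2, the squared distance from v to span{e_j}.)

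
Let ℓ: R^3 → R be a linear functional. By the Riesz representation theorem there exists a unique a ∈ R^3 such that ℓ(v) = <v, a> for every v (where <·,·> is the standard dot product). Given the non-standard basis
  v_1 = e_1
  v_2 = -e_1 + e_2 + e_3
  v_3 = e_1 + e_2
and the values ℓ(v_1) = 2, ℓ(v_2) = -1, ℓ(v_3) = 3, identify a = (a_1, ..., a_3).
a = (2, 1, 0)

Write a = (a_1, ..., a_3) in the standard basis. For each basis vector v_i, ℓ(v_i) = <v_i, a> is a linear equation in the a_j's. Collect the n equations into a matrix system V a = ℓ, where row i of V is v_i (expressed in the standard basis). Since V is invertible (lower-triangular with 1s on the diagonal, up to permutation), solve by back-substitution:
  V =
[[1, 0, 0],
 [-1, 1, 1],
 [1, 1, 0]]
  V a = (2, -1, 3)
Solving gives a = (2, 1, 0).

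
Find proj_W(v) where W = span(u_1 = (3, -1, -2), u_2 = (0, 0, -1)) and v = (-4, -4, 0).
proj_W(v) = (-12/5, 4/5, 0)

Set up U = [u_1 | ... | u_2] ∈ R^(3×2). The projector onto W = col(U) is P = U (U^T U)^(-1) U^T.
Compute U^T U =
  [14, 2]
  [2, 1],
and U^T v = (-8, 0).
Solve U^T U · c = U^T v for the coefficients: c = (-4/5, 8/5). The projection is proj_W(v) = U c.
Check: (v - proj_W(v)) · u_1 = 0  (should be 0).
Check: (v - proj_W(v)) · u_2 = 0  (should be 0).
Result: proj_W(v) = (-12/5, 4/5, 0).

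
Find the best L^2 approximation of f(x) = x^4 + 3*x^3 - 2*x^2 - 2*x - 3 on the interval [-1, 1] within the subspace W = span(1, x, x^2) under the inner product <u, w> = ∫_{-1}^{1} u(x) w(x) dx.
g(x) = -8*x^2/7 - x/5 - 108/35

The best approximation g ∈ W is the orthogonal projection of f onto W. Writing g = a_0 + a_1 x + a_2 x^2, the coefficients solve the normal equations G · a = b where
  G_{ij} = <φ_i, φ_j> and b_i = <f, φ_i>, with φ_0 = 1, φ_1 = x, φ_2 = x^2.
G =
  [2, 0, 2/3]
  [0, 2/3, 0]
  [2/3, 0, 2/5],
b = (-104/15, -2/15, -88/35).
Solving gives a_0 = -108/35, a_1 = -1/5, a_2 = -8/7, so
  g(x) = -8*x^2/7 - x/5 - 108/35.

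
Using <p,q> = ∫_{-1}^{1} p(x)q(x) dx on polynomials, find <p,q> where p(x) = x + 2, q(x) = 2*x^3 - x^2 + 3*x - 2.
<p,q> = -98/15

Expand the product: p(x)·q(x) = 2*x^4 + 3*x^3 + x^2 + 4*x - 4.
∫_{-1}^{1} of each monomial x^k gives [2/(k+1) if k even, 0 if k odd]. Integrating term-by-term (or equivalently evaluating the antiderivative F(x) = 2*x^5/5 + 3*x^4/4 + x^3/3 + 2*x^2 - 4*x at the endpoints):
  F(1) − F(−1) = -31/60 − (361/60) = -98/15.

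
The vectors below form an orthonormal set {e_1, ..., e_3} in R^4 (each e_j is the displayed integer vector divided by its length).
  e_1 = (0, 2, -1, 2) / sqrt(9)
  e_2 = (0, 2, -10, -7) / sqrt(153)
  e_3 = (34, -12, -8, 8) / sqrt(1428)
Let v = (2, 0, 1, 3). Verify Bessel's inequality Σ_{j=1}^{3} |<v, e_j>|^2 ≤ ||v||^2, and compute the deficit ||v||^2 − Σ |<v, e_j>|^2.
Σ |<v, e_j>|^2 = 14; ||v||^2 = 14; deficit = 0

Write each e_j = u_j / sqrt(<u_j, u_j>) where u_j is the displayed integer vector. Then <v, e_j> = <v, u_j> / sqrt(<u_j, u_j>), so |<v, e_j>|^2 = <v, u_j>^2 / <u_j, u_j>.
Coefficients: <v, e_1> = 5/sqrt(9), <v, e_2> = -31/sqrt(153), <v, e_3> = 84/sqrt(1428).
Square and sum: Σ |<v, e_j>|^2 = 14.
Compute ||v||^2 = v·v = 14.
Deficit = 14 − 14 = 0 ≥ 0, confirming Bessel's inequality. (The deficit equals ||v − Σ <v,e_j> e_j||^2, the squared distance from v to span{e_j}.)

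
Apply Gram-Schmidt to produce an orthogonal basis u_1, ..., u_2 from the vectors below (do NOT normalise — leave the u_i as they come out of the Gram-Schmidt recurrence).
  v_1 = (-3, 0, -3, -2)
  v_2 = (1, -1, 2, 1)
Orthogonal basis:
  u_1 = (-3, 0, -3, -2)
  u_2 = (-1/2, -1, 1/2, 0)

Apply the Gram-Schmidt recurrence
  u_1 = v_1
  u_i = v_i − Σ_{j<i} ((v_i · u_j) / (u_j · u_j)) · u_j.

Step by step this gives:
  u_1 = (-3, 0, -3, -2)
  u_2 = (-1/2, -1, 1/2, 0)

Orthogonality check:
  u_2 · u_1 = 0 (should be 0)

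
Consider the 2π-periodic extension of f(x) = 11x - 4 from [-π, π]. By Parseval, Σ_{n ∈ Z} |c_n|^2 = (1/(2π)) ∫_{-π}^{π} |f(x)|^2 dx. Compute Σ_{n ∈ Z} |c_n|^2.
Σ |c_n|^2 = 121π^2/3 + 16

Expand and integrate term by term over [-π, π]:
  ∫ (11x)^2 dx = 121·(2π^3/3); ∫ 2·11·(-4)·x dx = 0 (odd integrand); ∫ (-4)^2 dx = 16·2π.
So (1/(2π)) ∫_{-π}^{π} (11x - 4)^2 dx = 121π^2/3 + 16 = 121π^2/3 + 16.
Parseval ⇒ Σ |c_n|^2 = 121π^2/3 + 16.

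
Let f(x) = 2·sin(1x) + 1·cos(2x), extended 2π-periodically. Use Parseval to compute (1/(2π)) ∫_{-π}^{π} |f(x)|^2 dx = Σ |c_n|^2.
Σ |c_n|^2 = 5/2

Expand |f|^2 and use orthogonality of {sin(nx), cos(mx)} on [-π, π]:
  ∫_{-π}^{π} sin(nx)^2 dx = π, ∫ cos(mx)^2 dx = π, and cross terms integrate to 0.
So ∫_{-π}^{π} f(x)^2 dx = 2^2 · π + 1^2 · π = (4 + 1)π.
Divide by 2π: (4 + 1)/2 = 5/2.
By Parseval, this equals Σ |c_n|^2.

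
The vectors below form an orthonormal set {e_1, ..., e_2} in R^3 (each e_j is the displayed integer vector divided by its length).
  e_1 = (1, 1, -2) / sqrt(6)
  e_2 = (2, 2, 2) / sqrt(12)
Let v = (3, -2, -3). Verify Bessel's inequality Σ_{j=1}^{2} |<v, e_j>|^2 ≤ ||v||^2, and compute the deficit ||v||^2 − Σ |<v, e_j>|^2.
Σ |<v, e_j>|^2 = 19/2; ||v||^2 = 22; deficit = 25/2

Write each e_j = u_j / sqrt(<u_j, u_j>) where u_j is the displayed integer vector. Then <v, e_j> = <v, u_j> / sqrt(<u_j, u_j>), so |<v, e_j>|^2 = <v, u_j>^2 / <u_j, u_j>.
Coefficients: <v, e_1> = 7/sqrt(6), <v, e_2> = -4/sqrt(12).
Square and sum: Σ |<v, e_j>|^2 = 19/2.
Compute ||v||^2 = v·v = 22.
Deficit = 22 − 19/2 = 25/2 ≥ 0, confirming Bessel's inequality. (The deficit equals ||v − Σ <v,e_j> e_j||^2, the squared distance from v to span{e_j}.)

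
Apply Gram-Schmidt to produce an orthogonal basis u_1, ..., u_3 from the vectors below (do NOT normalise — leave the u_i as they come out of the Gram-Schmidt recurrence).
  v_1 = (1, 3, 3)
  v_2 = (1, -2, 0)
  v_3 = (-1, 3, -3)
Orthogonal basis:
  u_1 = (1, 3, 3)
  u_2 = (24/19, -23/19, 15/19)
  u_3 = (54/35, 27/35, -9/7)

Apply the Gram-Schmidt recurrence
  u_1 = v_1
  u_i = v_i − Σ_{j<i} ((v_i · u_j) / (u_j · u_j)) · u_j.

Step by step this gives:
  u_1 = (1, 3, 3)
  u_2 = (24/19, -23/19, 15/19)
  u_3 = (54/35, 27/35, -9/7)

Orthogonality check:
  u_2 · u_1 = 0 (should be 0)
  u_3 · u_1 = 0 (should be 0)
  u_3 · u_2 = 0 (should be 0)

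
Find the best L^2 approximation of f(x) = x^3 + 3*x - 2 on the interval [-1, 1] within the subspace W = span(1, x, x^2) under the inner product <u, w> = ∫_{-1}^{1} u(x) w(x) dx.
g(x) = 18*x/5 - 2

The best approximation g ∈ W is the orthogonal projection of f onto W. Writing g = a_0 + a_1 x + a_2 x^2, the coefficients solve the normal equations G · a = b where
  G_{ij} = <φ_i, φ_j> and b_i = <f, φ_i>, with φ_0 = 1, φ_1 = x, φ_2 = x^2.
G =
  [2, 0, 2/3]
  [0, 2/3, 0]
  [2/3, 0, 2/5],
b = (-4, 12/5, -4/3).
Solving gives a_0 = -2, a_1 = 18/5, a_2 = 0, so
  g(x) = 18*x/5 - 2.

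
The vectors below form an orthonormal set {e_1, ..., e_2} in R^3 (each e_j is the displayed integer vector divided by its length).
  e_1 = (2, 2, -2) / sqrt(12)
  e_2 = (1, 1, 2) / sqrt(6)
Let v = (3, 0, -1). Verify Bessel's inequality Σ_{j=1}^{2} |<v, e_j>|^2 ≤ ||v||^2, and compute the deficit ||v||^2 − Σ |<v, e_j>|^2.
Σ |<v, e_j>|^2 = 11/2; ||v||^2 = 10; deficit = 9/2

Write each e_j = u_j / sqrt(<u_j, u_j>) where u_j is the displayed integer vector. Then <v, e_j> = <v, u_j> / sqrt(<u_j, u_j>), so |<v, e_j>|^2 = <v, u_j>^2 / <u_j, u_j>.
Coefficients: <v, e_1> = 8/sqrt(12), <v, e_2> = 1/sqrt(6).
Square and sum: Σ |<v, e_j>|^2 = 11/2.
Compute ||v||^2 = v·v = 10.
Deficit = 10 − 11/2 = 9/2 ≥ 0, confirming Bessel's inequality. (The deficit equals ||v − Σ <v,e_j> e_j||^2, the squared distance from v to span{e_j}.)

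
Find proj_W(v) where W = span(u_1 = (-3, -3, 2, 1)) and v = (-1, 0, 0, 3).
proj_W(v) = (-18/23, -18/23, 12/23, 6/23)

Set up U = [u_1 | ... | u_1] ∈ R^(4×1). The projector onto W = col(U) is P = U (U^T U)^(-1) U^T.
Compute U^T U =
  [23],
and U^T v = (6).
Solve U^T U · c = U^T v for the coefficients: c = (6/23). The projection is proj_W(v) = U c.
Check: (v - proj_W(v)) · u_1 = 0  (should be 0).
Result: proj_W(v) = (-18/23, -18/23, 12/23, 6/23).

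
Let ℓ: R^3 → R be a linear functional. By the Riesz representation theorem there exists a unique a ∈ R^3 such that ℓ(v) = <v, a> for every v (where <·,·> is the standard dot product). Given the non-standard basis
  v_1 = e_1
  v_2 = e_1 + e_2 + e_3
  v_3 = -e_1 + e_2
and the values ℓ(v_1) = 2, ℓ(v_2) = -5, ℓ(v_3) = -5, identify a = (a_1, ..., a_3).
a = (2, -3, -4)

Write a = (a_1, ..., a_3) in the standard basis. For each basis vector v_i, ℓ(v_i) = <v_i, a> is a linear equation in the a_j's. Collect the n equations into a matrix system V a = ℓ, where row i of V is v_i (expressed in the standard basis). Since V is invertible (lower-triangular with 1s on the diagonal, up to permutation), solve by back-substitution:
  V =
[[1, 0, 0],
 [1, 1, 1],
 [-1, 1, 0]]
  V a = (2, -5, -5)
Solving gives a = (2, -3, -4).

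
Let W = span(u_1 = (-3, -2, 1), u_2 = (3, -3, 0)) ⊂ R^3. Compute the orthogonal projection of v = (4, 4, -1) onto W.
proj_W(v) = (35/9, 35/9, -14/9)

Set up U = [u_1 | ... | u_2] ∈ R^(3×2). The projector onto W = col(U) is P = U (U^T U)^(-1) U^T.
Compute U^T U =
  [14, -3]
  [-3, 18],
and U^T v = (-21, 0).
Solve U^T U · c = U^T v for the coefficients: c = (-14/9, -7/27). The projection is proj_W(v) = U c.
Check: (v - proj_W(v)) · u_1 = 0  (should be 0).
Check: (v - proj_W(v)) · u_2 = 0  (should be 0).
Result: proj_W(v) = (35/9, 35/9, -14/9).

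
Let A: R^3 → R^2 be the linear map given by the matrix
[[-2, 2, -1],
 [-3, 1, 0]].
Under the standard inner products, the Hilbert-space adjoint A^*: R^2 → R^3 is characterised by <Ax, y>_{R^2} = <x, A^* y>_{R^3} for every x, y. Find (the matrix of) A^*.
A^* = A^T =
[[-2, -3],
 [2, 1],
 [-1, 0]]

For real matrices with standard dot products, the defining identity <Ax, y> = <x, A^* y> gives (Ax)^T y = x^T (A^*) y, i.e. x^T A^T y = x^T (A^*) y. Since this holds for all x, y, we must have A^* = A^T. Therefore
A^* =
[[-2, -3],
 [2, 1],
 [-1, 0]].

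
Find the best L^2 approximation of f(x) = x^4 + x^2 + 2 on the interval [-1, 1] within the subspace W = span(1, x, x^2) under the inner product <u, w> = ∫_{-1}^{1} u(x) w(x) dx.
g(x) = 13*x^2/7 + 67/35

The best approximation g ∈ W is the orthogonal projection of f onto W. Writing g = a_0 + a_1 x + a_2 x^2, the coefficients solve the normal equations G · a = b where
  G_{ij} = <φ_i, φ_j> and b_i = <f, φ_i>, with φ_0 = 1, φ_1 = x, φ_2 = x^2.
G =
  [2, 0, 2/3]
  [0, 2/3, 0]
  [2/3, 0, 2/5],
b = (76/15, 0, 212/105).
Solving gives a_0 = 67/35, a_1 = 0, a_2 = 13/7, so
  g(x) = 13*x^2/7 + 67/35.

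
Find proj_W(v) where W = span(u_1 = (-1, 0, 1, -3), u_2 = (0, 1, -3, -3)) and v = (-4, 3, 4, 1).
proj_W(v) = (-167/173, -162/173, 653/173, -15/173)

Set up U = [u_1 | ... | u_2] ∈ R^(4×2). The projector onto W = col(U) is P = U (U^T U)^(-1) U^T.
Compute U^T U =
  [11, 6]
  [6, 19],
and U^T v = (5, -12).
Solve U^T U · c = U^T v for the coefficients: c = (167/173, -162/173). The projection is proj_W(v) = U c.
Check: (v - proj_W(v)) · u_1 = 0  (should be 0).
Check: (v - proj_W(v)) · u_2 = 0  (should be 0).
Result: proj_W(v) = (-167/173, -162/173, 653/173, -15/173).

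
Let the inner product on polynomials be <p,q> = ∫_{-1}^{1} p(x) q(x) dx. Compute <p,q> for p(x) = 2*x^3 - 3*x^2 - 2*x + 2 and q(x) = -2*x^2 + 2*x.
<p,q> = -4/3

Expand the product: p(x)·q(x) = -4*x^5 + 10*x^4 - 2*x^3 - 8*x^2 + 4*x.
∫_{-1}^{1} of each monomial x^k gives [2/(k+1) if k even, 0 if k odd]. Integrating term-by-term (or equivalently evaluating the antiderivative F(x) = -2*x^6/3 + 2*x^5 - x^4/2 - 8*x^3/3 + 2*x^2 at the endpoints):
  F(1) − F(−1) = 1/6 − (3/2) = -4/3.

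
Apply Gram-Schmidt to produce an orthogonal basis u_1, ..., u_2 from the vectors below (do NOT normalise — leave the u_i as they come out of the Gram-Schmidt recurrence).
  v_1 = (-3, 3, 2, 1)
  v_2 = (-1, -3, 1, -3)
Orthogonal basis:
  u_1 = (-3, 3, 2, 1)
  u_2 = (-44/23, -48/23, 37/23, -62/23)

Apply the Gram-Schmidt recurrence
  u_1 = v_1
  u_i = v_i − Σ_{j<i} ((v_i · u_j) / (u_j · u_j)) · u_j.

Step by step this gives:
  u_1 = (-3, 3, 2, 1)
  u_2 = (-44/23, -48/23, 37/23, -62/23)

Orthogonality check:
  u_2 · u_1 = 0 (should be 0)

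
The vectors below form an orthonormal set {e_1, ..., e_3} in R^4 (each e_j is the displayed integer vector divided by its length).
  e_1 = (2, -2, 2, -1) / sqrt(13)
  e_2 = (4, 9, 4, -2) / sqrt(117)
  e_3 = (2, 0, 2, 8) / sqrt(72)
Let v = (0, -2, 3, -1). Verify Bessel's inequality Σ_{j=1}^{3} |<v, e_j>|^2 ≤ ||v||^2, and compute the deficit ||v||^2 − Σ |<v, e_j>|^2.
Σ |<v, e_j>|^2 = 19/2; ||v||^2 = 14; deficit = 9/2

Write each e_j = u_j / sqrt(<u_j, u_j>) where u_j is the displayed integer vector. Then <v, e_j> = <v, u_j> / sqrt(<u_j, u_j>), so |<v, e_j>|^2 = <v, u_j>^2 / <u_j, u_j>.
Coefficients: <v, e_1> = 11/sqrt(13), <v, e_2> = -4/sqrt(117), <v, e_3> = -2/sqrt(72).
Square and sum: Σ |<v, e_j>|^2 = 19/2.
Compute ||v||^2 = v·v = 14.
Deficit = 14 − 19/2 = 9/2 ≥ 0, confirming Bessel's inequality. (The deficit equals ||v − Σ <v,e_j> e_j||^2, the squared distance from v to span{e_j}.)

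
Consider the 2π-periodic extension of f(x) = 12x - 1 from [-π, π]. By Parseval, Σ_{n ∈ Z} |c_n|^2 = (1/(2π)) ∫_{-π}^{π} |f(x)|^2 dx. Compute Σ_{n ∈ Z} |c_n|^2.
Σ |c_n|^2 = 48π^2 + 1

Expand and integrate term by term over [-π, π]:
  ∫ (12x)^2 dx = 144·(2π^3/3); ∫ 2·12·(-1)·x dx = 0 (odd integrand); ∫ (-1)^2 dx = 1·2π.
So (1/(2π)) ∫_{-π}^{π} (12x - 1)^2 dx = 144π^2/3 + 1 = 48π^2 + 1.
Parseval ⇒ Σ |c_n|^2 = 48π^2 + 1.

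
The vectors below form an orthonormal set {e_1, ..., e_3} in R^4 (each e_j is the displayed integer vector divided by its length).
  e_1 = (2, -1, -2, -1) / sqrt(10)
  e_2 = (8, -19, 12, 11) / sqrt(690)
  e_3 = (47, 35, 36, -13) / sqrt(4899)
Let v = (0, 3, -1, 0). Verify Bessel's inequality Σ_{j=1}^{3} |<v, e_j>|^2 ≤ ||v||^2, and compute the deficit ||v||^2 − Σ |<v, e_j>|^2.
Σ |<v, e_j>|^2 = 566/71; ||v||^2 = 10; deficit = 144/71

Write each e_j = u_j / sqrt(<u_j, u_j>) where u_j is the displayed integer vector. Then <v, e_j> = <v, u_j> / sqrt(<u_j, u_j>), so |<v, e_j>|^2 = <v, u_j>^2 / <u_j, u_j>.
Coefficients: <v, e_1> = -1/sqrt(10), <v, e_2> = -69/sqrt(690), <v, e_3> = 69/sqrt(4899).
Square and sum: Σ |<v, e_j>|^2 = 566/71.
Compute ||v||^2 = v·v = 10.
Deficit = 10 − 566/71 = 144/71 ≥ 0, confirming Bessel's inequality. (The deficit equals ||v − Σ <v,e_j> e_j||^2, the squared distance from v to span{e_j}.)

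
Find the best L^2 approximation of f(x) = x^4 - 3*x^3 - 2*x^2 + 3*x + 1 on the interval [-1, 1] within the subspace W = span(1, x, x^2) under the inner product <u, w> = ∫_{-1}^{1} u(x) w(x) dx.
g(x) = -8*x^2/7 + 6*x/5 + 32/35

The best approximation g ∈ W is the orthogonal projection of f onto W. Writing g = a_0 + a_1 x + a_2 x^2, the coefficients solve the normal equations G · a = b where
  G_{ij} = <φ_i, φ_j> and b_i = <f, φ_i>, with φ_0 = 1, φ_1 = x, φ_2 = x^2.
G =
  [2, 0, 2/3]
  [0, 2/3, 0]
  [2/3, 0, 2/5],
b = (16/15, 4/5, 16/105).
Solving gives a_0 = 32/35, a_1 = 6/5, a_2 = -8/7, so
  g(x) = -8*x^2/7 + 6*x/5 + 32/35.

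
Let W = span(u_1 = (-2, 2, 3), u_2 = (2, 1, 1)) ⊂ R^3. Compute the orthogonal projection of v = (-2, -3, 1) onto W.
proj_W(v) = (-230/101, -79/101, -67/101)

Set up U = [u_1 | ... | u_2] ∈ R^(3×2). The projector onto W = col(U) is P = U (U^T U)^(-1) U^T.
Compute U^T U =
  [17, 1]
  [1, 6],
and U^T v = (1, -6).
Solve U^T U · c = U^T v for the coefficients: c = (12/101, -103/101). The projection is proj_W(v) = U c.
Check: (v - proj_W(v)) · u_1 = 0  (should be 0).
Check: (v - proj_W(v)) · u_2 = 0  (should be 0).
Result: proj_W(v) = (-230/101, -79/101, -67/101).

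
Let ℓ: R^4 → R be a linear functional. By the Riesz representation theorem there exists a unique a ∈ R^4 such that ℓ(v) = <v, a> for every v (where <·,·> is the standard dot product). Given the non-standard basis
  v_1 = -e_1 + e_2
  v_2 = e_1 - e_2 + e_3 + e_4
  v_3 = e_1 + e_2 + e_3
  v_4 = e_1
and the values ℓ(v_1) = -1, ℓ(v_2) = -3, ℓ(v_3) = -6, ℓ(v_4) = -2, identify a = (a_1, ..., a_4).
a = (-2, -3, -1, -3)

Write a = (a_1, ..., a_4) in the standard basis. For each basis vector v_i, ℓ(v_i) = <v_i, a> is a linear equation in the a_j's. Collect the n equations into a matrix system V a = ℓ, where row i of V is v_i (expressed in the standard basis). Since V is invertible (lower-triangular with 1s on the diagonal, up to permutation), solve by back-substitution:
  V =
[[-1, 1, 0, 0],
 [1, -1, 1, 1],
 [1, 1, 1, 0],
 [1, 0, 0, 0]]
  V a = (-1, -3, -6, -2)
Solving gives a = (-2, -3, -1, -3).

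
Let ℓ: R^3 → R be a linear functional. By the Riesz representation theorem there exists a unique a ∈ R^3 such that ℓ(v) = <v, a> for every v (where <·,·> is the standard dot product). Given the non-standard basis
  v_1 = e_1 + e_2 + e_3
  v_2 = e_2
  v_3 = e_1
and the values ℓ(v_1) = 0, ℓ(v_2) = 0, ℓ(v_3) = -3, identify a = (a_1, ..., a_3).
a = (-3, 0, 3)

Write a = (a_1, ..., a_3) in the standard basis. For each basis vector v_i, ℓ(v_i) = <v_i, a> is a linear equation in the a_j's. Collect the n equations into a matrix system V a = ℓ, where row i of V is v_i (expressed in the standard basis). Since V is invertible (lower-triangular with 1s on the diagonal, up to permutation), solve by back-substitution:
  V =
[[1, 1, 1],
 [0, 1, 0],
 [1, 0, 0]]
  V a = (0, 0, -3)
Solving gives a = (-3, 0, 3).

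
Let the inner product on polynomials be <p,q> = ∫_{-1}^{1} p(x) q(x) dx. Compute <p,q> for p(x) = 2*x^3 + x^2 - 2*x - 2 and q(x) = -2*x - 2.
<p,q> = 116/15

Expand the product: p(x)·q(x) = -4*x^4 - 6*x^3 + 2*x^2 + 8*x + 4.
∫_{-1}^{1} of each monomial x^k gives [2/(k+1) if k even, 0 if k odd]. Integrating term-by-term (or equivalently evaluating the antiderivative F(x) = -4*x^5/5 - 3*x^4/2 + 2*x^3/3 + 4*x^2 + 4*x at the endpoints):
  F(1) − F(−1) = 191/30 − (-41/30) = 116/15.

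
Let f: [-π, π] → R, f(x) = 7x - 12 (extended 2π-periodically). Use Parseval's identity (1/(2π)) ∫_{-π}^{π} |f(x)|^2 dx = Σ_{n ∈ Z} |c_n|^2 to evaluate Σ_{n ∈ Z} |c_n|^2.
Σ |c_n|^2 = 49π^2/3 + 144

Expand and integrate term by term over [-π, π]:
  ∫ (7x)^2 dx = 49·(2π^3/3); ∫ 2·7·(-12)·x dx = 0 (odd integrand); ∫ (-12)^2 dx = 144·2π.
So (1/(2π)) ∫_{-π}^{π} (7x - 12)^2 dx = 49π^2/3 + 144 = 49π^2/3 + 144.
Parseval ⇒ Σ |c_n|^2 = 49π^2/3 + 144.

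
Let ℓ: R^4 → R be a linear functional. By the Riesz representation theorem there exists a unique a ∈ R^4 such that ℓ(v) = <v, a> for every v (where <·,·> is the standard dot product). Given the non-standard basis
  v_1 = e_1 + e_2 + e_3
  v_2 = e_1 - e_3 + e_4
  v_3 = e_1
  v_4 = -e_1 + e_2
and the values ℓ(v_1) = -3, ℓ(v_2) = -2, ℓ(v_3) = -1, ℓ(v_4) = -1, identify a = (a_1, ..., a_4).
a = (-1, -2, 0, -1)

Write a = (a_1, ..., a_4) in the standard basis. For each basis vector v_i, ℓ(v_i) = <v_i, a> is a linear equation in the a_j's. Collect the n equations into a matrix system V a = ℓ, where row i of V is v_i (expressed in the standard basis). Since V is invertible (lower-triangular with 1s on the diagonal, up to permutation), solve by back-substitution:
  V =
[[1, 1, 1, 0],
 [1, 0, -1, 1],
 [1, 0, 0, 0],
 [-1, 1, 0, 0]]
  V a = (-3, -2, -1, -1)
Solving gives a = (-1, -2, 0, -1).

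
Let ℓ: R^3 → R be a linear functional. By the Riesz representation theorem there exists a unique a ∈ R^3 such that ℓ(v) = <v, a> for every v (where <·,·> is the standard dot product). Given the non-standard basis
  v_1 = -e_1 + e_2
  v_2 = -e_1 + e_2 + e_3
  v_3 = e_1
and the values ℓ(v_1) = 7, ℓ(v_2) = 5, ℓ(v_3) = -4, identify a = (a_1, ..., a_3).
a = (-4, 3, -2)

Write a = (a_1, ..., a_3) in the standard basis. For each basis vector v_i, ℓ(v_i) = <v_i, a> is a linear equation in the a_j's. Collect the n equations into a matrix system V a = ℓ, where row i of V is v_i (expressed in the standard basis). Since V is invertible (lower-triangular with 1s on the diagonal, up to permutation), solve by back-substitution:
  V =
[[-1, 1, 0],
 [-1, 1, 1],
 [1, 0, 0]]
  V a = (7, 5, -4)
Solving gives a = (-4, 3, -2).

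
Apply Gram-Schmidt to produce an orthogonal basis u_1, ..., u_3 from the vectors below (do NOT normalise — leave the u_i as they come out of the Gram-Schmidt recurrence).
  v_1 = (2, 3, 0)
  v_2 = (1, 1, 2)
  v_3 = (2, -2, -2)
Orthogonal basis:
  u_1 = (2, 3, 0)
  u_2 = (3/13, -2/13, 2)
  u_3 = (132/53, -88/53, -22/53)

Apply the Gram-Schmidt recurrence
  u_1 = v_1
  u_i = v_i − Σ_{j<i} ((v_i · u_j) / (u_j · u_j)) · u_j.

Step by step this gives:
  u_1 = (2, 3, 0)
  u_2 = (3/13, -2/13, 2)
  u_3 = (132/53, -88/53, -22/53)

Orthogonality check:
  u_2 · u_1 = 0 (should be 0)
  u_3 · u_1 = 0 (should be 0)
  u_3 · u_2 = 0 (should be 0)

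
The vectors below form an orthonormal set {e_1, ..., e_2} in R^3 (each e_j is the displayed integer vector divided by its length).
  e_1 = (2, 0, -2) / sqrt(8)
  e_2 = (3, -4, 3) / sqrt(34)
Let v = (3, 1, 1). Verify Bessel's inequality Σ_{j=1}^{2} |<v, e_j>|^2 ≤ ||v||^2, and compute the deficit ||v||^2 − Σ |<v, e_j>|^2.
Σ |<v, e_j>|^2 = 66/17; ||v||^2 = 11; deficit = 121/17

Write each e_j = u_j / sqrt(<u_j, u_j>) where u_j is the displayed integer vector. Then <v, e_j> = <v, u_j> / sqrt(<u_j, u_j>), so |<v, e_j>|^2 = <v, u_j>^2 / <u_j, u_j>.
Coefficients: <v, e_1> = 4/sqrt(8), <v, e_2> = 8/sqrt(34).
Square and sum: Σ |<v, e_j>|^2 = 66/17.
Compute ||v||^2 = v·v = 11.
Deficit = 11 − 66/17 = 121/17 ≥ 0, confirming Bessel's inequality. (The deficit equals ||v − Σ <v,e_j> e_j||^2, the squared distance from v to span{e_j}.)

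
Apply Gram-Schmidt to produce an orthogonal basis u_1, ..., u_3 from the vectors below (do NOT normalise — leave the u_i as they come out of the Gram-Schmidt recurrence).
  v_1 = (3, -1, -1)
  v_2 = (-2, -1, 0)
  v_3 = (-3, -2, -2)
Orthogonal basis:
  u_1 = (3, -1, -1)
  u_2 = (-7/11, -16/11, -5/11)
  u_3 = (-3/10, 3/5, -3/2)

Apply the Gram-Schmidt recurrence
  u_1 = v_1
  u_i = v_i − Σ_{j<i} ((v_i · u_j) / (u_j · u_j)) · u_j.

Step by step this gives:
  u_1 = (3, -1, -1)
  u_2 = (-7/11, -16/11, -5/11)
  u_3 = (-3/10, 3/5, -3/2)

Orthogonality check:
  u_2 · u_1 = 0 (should be 0)
  u_3 · u_1 = 0 (should be 0)
  u_3 · u_2 = 0 (should be 0)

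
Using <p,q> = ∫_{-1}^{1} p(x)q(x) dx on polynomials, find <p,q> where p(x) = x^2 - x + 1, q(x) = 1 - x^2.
<p,q> = 8/5

Expand the product: p(x)·q(x) = -x^4 + x^3 - x + 1.
∫_{-1}^{1} of each monomial x^k gives [2/(k+1) if k even, 0 if k odd]. Integrating term-by-term (or equivalently evaluating the antiderivative F(x) = -x^5/5 + x^4/4 - x^2/2 + x at the endpoints):
  F(1) − F(−1) = 11/20 − (-21/20) = 8/5.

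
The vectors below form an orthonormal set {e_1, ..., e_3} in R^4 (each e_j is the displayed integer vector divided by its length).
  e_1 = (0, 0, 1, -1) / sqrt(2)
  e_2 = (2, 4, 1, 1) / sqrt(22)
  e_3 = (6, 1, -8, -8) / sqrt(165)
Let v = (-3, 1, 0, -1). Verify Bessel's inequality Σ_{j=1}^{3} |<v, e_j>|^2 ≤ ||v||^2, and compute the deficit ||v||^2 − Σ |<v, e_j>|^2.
Σ |<v, e_j>|^2 = 7/5; ||v||^2 = 11; deficit = 48/5

Write each e_j = u_j / sqrt(<u_j, u_j>) where u_j is the displayed integer vector. Then <v, e_j> = <v, u_j> / sqrt(<u_j, u_j>), so |<v, e_j>|^2 = <v, u_j>^2 / <u_j, u_j>.
Coefficients: <v, e_1> = 1/sqrt(2), <v, e_2> = -3/sqrt(22), <v, e_3> = -9/sqrt(165).
Square and sum: Σ |<v, e_j>|^2 = 7/5.
Compute ||v||^2 = v·v = 11.
Deficit = 11 − 7/5 = 48/5 ≥ 0, confirming Bessel's inequality. (The deficit equals ||v − Σ <v,e_j> e_j||^2, the squared distance from v to span{e_j}.)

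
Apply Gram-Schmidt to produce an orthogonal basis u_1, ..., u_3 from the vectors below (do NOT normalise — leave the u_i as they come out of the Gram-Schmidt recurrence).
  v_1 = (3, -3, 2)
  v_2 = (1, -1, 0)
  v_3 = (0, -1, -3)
Orthogonal basis:
  u_1 = (3, -3, 2)
  u_2 = (2/11, -2/11, -6/11)
  u_3 = (-1/2, -1/2, 0)

Apply the Gram-Schmidt recurrence
  u_1 = v_1
  u_i = v_i − Σ_{j<i} ((v_i · u_j) / (u_j · u_j)) · u_j.

Step by step this gives:
  u_1 = (3, -3, 2)
  u_2 = (2/11, -2/11, -6/11)
  u_3 = (-1/2, -1/2, 0)

Orthogonality check:
  u_2 · u_1 = 0 (should be 0)
  u_3 · u_1 = 0 (should be 0)
  u_3 · u_2 = 0 (should be 0)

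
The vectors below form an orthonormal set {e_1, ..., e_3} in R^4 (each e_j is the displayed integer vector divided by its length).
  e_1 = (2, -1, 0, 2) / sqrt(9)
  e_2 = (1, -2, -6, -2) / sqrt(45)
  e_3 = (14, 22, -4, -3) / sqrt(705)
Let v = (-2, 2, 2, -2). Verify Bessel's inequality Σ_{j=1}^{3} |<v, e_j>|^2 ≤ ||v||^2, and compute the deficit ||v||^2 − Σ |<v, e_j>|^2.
Σ |<v, e_j>|^2 = 740/47; ||v||^2 = 16; deficit = 12/47

Write each e_j = u_j / sqrt(<u_j, u_j>) where u_j is the displayed integer vector. Then <v, e_j> = <v, u_j> / sqrt(<u_j, u_j>), so |<v, e_j>|^2 = <v, u_j>^2 / <u_j, u_j>.
Coefficients: <v, e_1> = -10/sqrt(9), <v, e_2> = -14/sqrt(45), <v, e_3> = 14/sqrt(705).
Square and sum: Σ |<v, e_j>|^2 = 740/47.
Compute ||v||^2 = v·v = 16.
Deficit = 16 − 740/47 = 12/47 ≥ 0, confirming Bessel's inequality. (The deficit equals ||v − Σ <v,e_j> e_j||^2, the squared distance from v to span{e_j}.)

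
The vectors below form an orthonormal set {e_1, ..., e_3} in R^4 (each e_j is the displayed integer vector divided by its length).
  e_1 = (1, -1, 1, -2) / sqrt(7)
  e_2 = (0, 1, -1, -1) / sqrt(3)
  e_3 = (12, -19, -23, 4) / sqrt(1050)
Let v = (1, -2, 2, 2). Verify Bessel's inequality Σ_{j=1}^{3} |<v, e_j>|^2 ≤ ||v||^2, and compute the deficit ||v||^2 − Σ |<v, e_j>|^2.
Σ |<v, e_j>|^2 = 307/25; ||v||^2 = 13; deficit = 18/25

Write each e_j = u_j / sqrt(<u_j, u_j>) where u_j is the displayed integer vector. Then <v, e_j> = <v, u_j> / sqrt(<u_j, u_j>), so |<v, e_j>|^2 = <v, u_j>^2 / <u_j, u_j>.
Coefficients: <v, e_1> = 1/sqrt(7), <v, e_2> = -6/sqrt(3), <v, e_3> = 12/sqrt(1050).
Square and sum: Σ |<v, e_j>|^2 = 307/25.
Compute ||v||^2 = v·v = 13.
Deficit = 13 − 307/25 = 18/25 ≥ 0, confirming Bessel's inequality. (The deficit equals ||v − Σ <v,e_j> e_j||^2, the squared distance from v to span{e_j}.)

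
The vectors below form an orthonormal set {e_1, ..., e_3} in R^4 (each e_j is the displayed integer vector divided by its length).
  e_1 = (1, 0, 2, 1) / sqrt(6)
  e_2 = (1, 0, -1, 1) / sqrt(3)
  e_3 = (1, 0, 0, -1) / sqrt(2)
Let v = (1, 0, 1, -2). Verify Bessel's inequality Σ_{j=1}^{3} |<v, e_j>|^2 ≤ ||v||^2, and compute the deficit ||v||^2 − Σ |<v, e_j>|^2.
Σ |<v, e_j>|^2 = 6; ||v||^2 = 6; deficit = 0

Write each e_j = u_j / sqrt(<u_j, u_j>) where u_j is the displayed integer vector. Then <v, e_j> = <v, u_j> / sqrt(<u_j, u_j>), so |<v, e_j>|^2 = <v, u_j>^2 / <u_j, u_j>.
Coefficients: <v, e_1> = 1/sqrt(6), <v, e_2> = -2/sqrt(3), <v, e_3> = 3/sqrt(2).
Square and sum: Σ |<v, e_j>|^2 = 6.
Compute ||v||^2 = v·v = 6.
Deficit = 6 − 6 = 0 ≥ 0, confirming Bessel's inequality. (The deficit equals ||v − Σ <v,e_j> e_j||^2, the squared distance from v to span{e_j}.)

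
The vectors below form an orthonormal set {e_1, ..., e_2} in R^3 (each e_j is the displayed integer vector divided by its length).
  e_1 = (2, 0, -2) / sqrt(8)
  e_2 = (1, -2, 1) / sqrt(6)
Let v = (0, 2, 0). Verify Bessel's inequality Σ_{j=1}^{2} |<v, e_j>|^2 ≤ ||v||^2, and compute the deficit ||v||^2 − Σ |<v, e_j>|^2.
Σ |<v, e_j>|^2 = 8/3; ||v||^2 = 4; deficit = 4/3

Write each e_j = u_j / sqrt(<u_j, u_j>) where u_j is the displayed integer vector. Then <v, e_j> = <v, u_j> / sqrt(<u_j, u_j>), so |<v, e_j>|^2 = <v, u_j>^2 / <u_j, u_j>.
Coefficients: <v, e_1> = 0/sqrt(8), <v, e_2> = -4/sqrt(6).
Square and sum: Σ |<v, e_j>|^2 = 8/3.
Compute ||v||^2 = v·v = 4.
Deficit = 4 − 8/3 = 4/3 ≥ 0, confirming Bessel's inequality. (The deficit equals ||v − Σ <v,e_j> e_j||^2, the squared distance from v to span{e_j}.)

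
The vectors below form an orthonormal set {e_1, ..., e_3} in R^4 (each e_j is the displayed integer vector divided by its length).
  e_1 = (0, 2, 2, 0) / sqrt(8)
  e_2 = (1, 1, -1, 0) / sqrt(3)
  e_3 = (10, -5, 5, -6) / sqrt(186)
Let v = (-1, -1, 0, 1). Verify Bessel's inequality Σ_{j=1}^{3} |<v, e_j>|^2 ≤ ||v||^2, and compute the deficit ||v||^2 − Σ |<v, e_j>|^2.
Σ |<v, e_j>|^2 = 77/31; ||v||^2 = 3; deficit = 16/31

Write each e_j = u_j / sqrt(<u_j, u_j>) where u_j is the displayed integer vector. Then <v, e_j> = <v, u_j> / sqrt(<u_j, u_j>), so |<v, e_j>|^2 = <v, u_j>^2 / <u_j, u_j>.
Coefficients: <v, e_1> = -2/sqrt(8), <v, e_2> = -2/sqrt(3), <v, e_3> = -11/sqrt(186).
Square and sum: Σ |<v, e_j>|^2 = 77/31.
Compute ||v||^2 = v·v = 3.
Deficit = 3 − 77/31 = 16/31 ≥ 0, confirming Bessel's inequality. (The deficit equals ||v − Σ <v,e_j> e_j||^2, the squared distance from v to span{e_j}.)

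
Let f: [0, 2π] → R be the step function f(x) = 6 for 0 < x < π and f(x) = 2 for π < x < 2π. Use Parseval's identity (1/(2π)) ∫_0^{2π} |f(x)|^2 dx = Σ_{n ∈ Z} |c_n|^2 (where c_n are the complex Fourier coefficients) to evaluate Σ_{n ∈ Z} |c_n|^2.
Σ |c_n|^2 = 20

Parseval equates the L^2 energy of f (normalised by 1/(2π)) with the ℓ^2 sum of its Fourier coefficients: (1/(2π)) ∫_0^{2π} |f|^2 = Σ |c_n|^2.
Compute the left side: (1/(2π)) [∫_0^π 6^2 dx + ∫_π^{2π} 2^2 dx] = (1/(2π)) · (36π + 4π) = (36 + 4)/2 = 20.
So Σ_{n ∈ Z} |c_n|^2 = 20.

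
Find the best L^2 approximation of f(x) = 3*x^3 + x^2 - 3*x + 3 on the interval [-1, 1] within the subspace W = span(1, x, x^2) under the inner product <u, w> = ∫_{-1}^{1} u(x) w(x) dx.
g(x) = x^2 - 6*x/5 + 3

The best approximation g ∈ W is the orthogonal projection of f onto W. Writing g = a_0 + a_1 x + a_2 x^2, the coefficients solve the normal equations G · a = b where
  G_{ij} = <φ_i, φ_j> and b_i = <f, φ_i>, with φ_0 = 1, φ_1 = x, φ_2 = x^2.
G =
  [2, 0, 2/3]
  [0, 2/3, 0]
  [2/3, 0, 2/5],
b = (20/3, -4/5, 12/5).
Solving gives a_0 = 3, a_1 = -6/5, a_2 = 1, so
  g(x) = x^2 - 6*x/5 + 3.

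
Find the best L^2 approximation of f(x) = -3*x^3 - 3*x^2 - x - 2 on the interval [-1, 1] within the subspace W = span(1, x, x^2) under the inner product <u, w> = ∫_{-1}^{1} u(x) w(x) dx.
g(x) = -3*x^2 - 14*x/5 - 2

The best approximation g ∈ W is the orthogonal projection of f onto W. Writing g = a_0 + a_1 x + a_2 x^2, the coefficients solve the normal equations G · a = b where
  G_{ij} = <φ_i, φ_j> and b_i = <f, φ_i>, with φ_0 = 1, φ_1 = x, φ_2 = x^2.
G =
  [2, 0, 2/3]
  [0, 2/3, 0]
  [2/3, 0, 2/5],
b = (-6, -28/15, -38/15).
Solving gives a_0 = -2, a_1 = -14/5, a_2 = -3, so
  g(x) = -3*x^2 - 14*x/5 - 2.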